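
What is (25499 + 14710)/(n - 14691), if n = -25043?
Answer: -40209/39734 ≈ -1.0120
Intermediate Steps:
(25499 + 14710)/(n - 14691) = (25499 + 14710)/(-25043 - 14691) = 40209/(-39734) = 40209*(-1/39734) = -40209/39734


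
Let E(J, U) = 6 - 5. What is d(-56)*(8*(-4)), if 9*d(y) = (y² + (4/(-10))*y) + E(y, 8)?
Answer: -505504/45 ≈ -11233.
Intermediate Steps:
E(J, U) = 1
d(y) = ⅑ - 2*y/45 + y²/9 (d(y) = ((y² + (4/(-10))*y) + 1)/9 = ((y² + (4*(-⅒))*y) + 1)/9 = ((y² - 2*y/5) + 1)/9 = (1 + y² - 2*y/5)/9 = ⅑ - 2*y/45 + y²/9)
d(-56)*(8*(-4)) = (⅑ - 2/45*(-56) + (⅑)*(-56)²)*(8*(-4)) = (⅑ + 112/45 + (⅑)*3136)*(-32) = (⅑ + 112/45 + 3136/9)*(-32) = (15797/45)*(-32) = -505504/45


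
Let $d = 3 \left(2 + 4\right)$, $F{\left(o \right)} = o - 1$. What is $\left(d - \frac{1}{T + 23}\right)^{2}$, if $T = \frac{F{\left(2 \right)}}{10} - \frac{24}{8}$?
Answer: $\frac{13017664}{40401} \approx 322.21$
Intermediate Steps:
$F{\left(o \right)} = -1 + o$ ($F{\left(o \right)} = o - 1 = -1 + o$)
$T = - \frac{29}{10}$ ($T = \frac{-1 + 2}{10} - \frac{24}{8} = 1 \cdot \frac{1}{10} - 3 = \frac{1}{10} - 3 = - \frac{29}{10} \approx -2.9$)
$d = 18$ ($d = 3 \cdot 6 = 18$)
$\left(d - \frac{1}{T + 23}\right)^{2} = \left(18 - \frac{1}{- \frac{29}{10} + 23}\right)^{2} = \left(18 - \frac{1}{\frac{201}{10}}\right)^{2} = \left(18 - \frac{10}{201}\right)^{2} = \left(\frac{3608}{201}\right)^{2} = \frac{13017664}{40401}$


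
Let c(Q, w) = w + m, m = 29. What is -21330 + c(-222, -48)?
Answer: -21349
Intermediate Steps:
c(Q, w) = 29 + w (c(Q, w) = w + 29 = 29 + w)
-21330 + c(-222, -48) = -21330 + (29 - 48) = -21330 - 19 = -21349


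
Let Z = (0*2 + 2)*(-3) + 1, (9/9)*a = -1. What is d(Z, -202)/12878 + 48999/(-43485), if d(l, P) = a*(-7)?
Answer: -210234909/186666610 ≈ -1.1263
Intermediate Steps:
a = -1
Z = -5 (Z = (0 + 2)*(-3) + 1 = 2*(-3) + 1 = -6 + 1 = -5)
d(l, P) = 7 (d(l, P) = -1*(-7) = 7)
d(Z, -202)/12878 + 48999/(-43485) = 7/12878 + 48999/(-43485) = 7*(1/12878) + 48999*(-1/43485) = 7/12878 - 16333/14495 = -210234909/186666610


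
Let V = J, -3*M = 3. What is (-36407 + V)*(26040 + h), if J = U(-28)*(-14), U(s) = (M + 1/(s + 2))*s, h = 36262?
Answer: -29816678066/13 ≈ -2.2936e+9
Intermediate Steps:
M = -1 (M = -1/3*3 = -1)
U(s) = s*(-1 + 1/(2 + s)) (U(s) = (-1 + 1/(s + 2))*s = (-1 + 1/(2 + s))*s = s*(-1 + 1/(2 + s)))
J = -5292/13 (J = -1*(-28)*(1 - 28)/(2 - 28)*(-14) = -1*(-28)*(-27)/(-26)*(-14) = -1*(-28)*(-1/26)*(-27)*(-14) = (378/13)*(-14) = -5292/13 ≈ -407.08)
V = -5292/13 ≈ -407.08
(-36407 + V)*(26040 + h) = (-36407 - 5292/13)*(26040 + 36262) = -478583/13*62302 = -29816678066/13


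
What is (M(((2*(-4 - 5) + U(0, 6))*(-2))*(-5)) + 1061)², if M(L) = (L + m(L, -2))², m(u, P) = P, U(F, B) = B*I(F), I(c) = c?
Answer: 1168614225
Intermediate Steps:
U(F, B) = B*F
M(L) = (-2 + L)² (M(L) = (L - 2)² = (-2 + L)²)
(M(((2*(-4 - 5) + U(0, 6))*(-2))*(-5)) + 1061)² = ((-2 + ((2*(-4 - 5) + 6*0)*(-2))*(-5))² + 1061)² = ((-2 + ((2*(-9) + 0)*(-2))*(-5))² + 1061)² = ((-2 + ((-18 + 0)*(-2))*(-5))² + 1061)² = ((-2 - 18*(-2)*(-5))² + 1061)² = ((-2 + 36*(-5))² + 1061)² = ((-2 - 180)² + 1061)² = ((-182)² + 1061)² = (33124 + 1061)² = 34185² = 1168614225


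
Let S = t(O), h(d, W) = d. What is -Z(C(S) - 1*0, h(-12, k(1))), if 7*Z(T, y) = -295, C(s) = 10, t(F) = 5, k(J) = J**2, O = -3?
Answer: 295/7 ≈ 42.143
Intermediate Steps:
S = 5
Z(T, y) = -295/7 (Z(T, y) = (1/7)*(-295) = -295/7)
-Z(C(S) - 1*0, h(-12, k(1))) = -1*(-295/7) = 295/7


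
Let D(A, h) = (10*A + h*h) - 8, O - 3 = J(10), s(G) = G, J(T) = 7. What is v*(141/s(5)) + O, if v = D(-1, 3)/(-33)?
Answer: 973/55 ≈ 17.691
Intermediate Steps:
O = 10 (O = 3 + 7 = 10)
D(A, h) = -8 + h**2 + 10*A (D(A, h) = (10*A + h**2) - 8 = (h**2 + 10*A) - 8 = -8 + h**2 + 10*A)
v = 3/11 (v = (-8 + 3**2 + 10*(-1))/(-33) = (-8 + 9 - 10)*(-1/33) = -9*(-1/33) = 3/11 ≈ 0.27273)
v*(141/s(5)) + O = 3*(141/5)/11 + 10 = 3*(141*(1/5))/11 + 10 = (3/11)*(141/5) + 10 = 423/55 + 10 = 973/55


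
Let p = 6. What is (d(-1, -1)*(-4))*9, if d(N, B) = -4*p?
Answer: 864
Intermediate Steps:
d(N, B) = -24 (d(N, B) = -4*6 = -24)
(d(-1, -1)*(-4))*9 = -24*(-4)*9 = 96*9 = 864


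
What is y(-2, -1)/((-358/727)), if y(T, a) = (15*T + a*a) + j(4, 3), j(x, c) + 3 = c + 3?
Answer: 9451/179 ≈ 52.799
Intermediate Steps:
j(x, c) = c (j(x, c) = -3 + (c + 3) = -3 + (3 + c) = c)
y(T, a) = 3 + a**2 + 15*T (y(T, a) = (15*T + a*a) + 3 = (15*T + a**2) + 3 = (a**2 + 15*T) + 3 = 3 + a**2 + 15*T)
y(-2, -1)/((-358/727)) = (3 + (-1)**2 + 15*(-2))/((-358/727)) = (3 + 1 - 30)/((-358*1/727)) = -26/(-358/727) = -26*(-727/358) = 9451/179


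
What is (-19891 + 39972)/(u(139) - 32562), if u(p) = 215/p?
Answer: -2791259/4525903 ≈ -0.61673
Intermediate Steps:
(-19891 + 39972)/(u(139) - 32562) = (-19891 + 39972)/(215/139 - 32562) = 20081/(215*(1/139) - 32562) = 20081/(215/139 - 32562) = 20081/(-4525903/139) = 20081*(-139/4525903) = -2791259/4525903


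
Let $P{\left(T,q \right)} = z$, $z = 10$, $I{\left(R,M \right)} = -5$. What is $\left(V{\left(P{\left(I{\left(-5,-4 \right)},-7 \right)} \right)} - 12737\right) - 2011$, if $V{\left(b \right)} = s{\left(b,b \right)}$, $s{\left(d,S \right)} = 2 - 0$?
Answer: $-14746$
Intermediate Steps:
$s{\left(d,S \right)} = 2$ ($s{\left(d,S \right)} = 2 + 0 = 2$)
$P{\left(T,q \right)} = 10$
$V{\left(b \right)} = 2$
$\left(V{\left(P{\left(I{\left(-5,-4 \right)},-7 \right)} \right)} - 12737\right) - 2011 = \left(2 - 12737\right) - 2011 = -12735 - 2011 = -14746$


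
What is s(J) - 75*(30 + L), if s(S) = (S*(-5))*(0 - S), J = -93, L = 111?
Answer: 32670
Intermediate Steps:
s(S) = 5*S² (s(S) = (-5*S)*(-S) = 5*S²)
s(J) - 75*(30 + L) = 5*(-93)² - 75*(30 + 111) = 5*8649 - 75*141 = 43245 - 10575 = 32670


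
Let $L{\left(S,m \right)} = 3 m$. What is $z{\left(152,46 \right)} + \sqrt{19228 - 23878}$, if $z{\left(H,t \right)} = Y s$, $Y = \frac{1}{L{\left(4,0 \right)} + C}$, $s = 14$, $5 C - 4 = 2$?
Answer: $\frac{35}{3} + 5 i \sqrt{186} \approx 11.667 + 68.191 i$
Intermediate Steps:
$C = \frac{6}{5}$ ($C = \frac{4}{5} + \frac{1}{5} \cdot 2 = \frac{4}{5} + \frac{2}{5} = \frac{6}{5} \approx 1.2$)
$Y = \frac{5}{6}$ ($Y = \frac{1}{3 \cdot 0 + \frac{6}{5}} = \frac{1}{0 + \frac{6}{5}} = \frac{1}{\frac{6}{5}} = \frac{5}{6} \approx 0.83333$)
$z{\left(H,t \right)} = \frac{35}{3}$ ($z{\left(H,t \right)} = \frac{5}{6} \cdot 14 = \frac{35}{3}$)
$z{\left(152,46 \right)} + \sqrt{19228 - 23878} = \frac{35}{3} + \sqrt{19228 - 23878} = \frac{35}{3} + \sqrt{-4650} = \frac{35}{3} + 5 i \sqrt{186}$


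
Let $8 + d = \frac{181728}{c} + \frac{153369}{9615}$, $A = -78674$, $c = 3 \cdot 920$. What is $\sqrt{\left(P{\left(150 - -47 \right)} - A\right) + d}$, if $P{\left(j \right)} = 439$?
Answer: $\frac{14 \sqrt{2195373569365}}{73715} \approx 281.4$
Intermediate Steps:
$c = 2760$
$d = \frac{5439761}{73715}$ ($d = -8 + \left(\frac{181728}{2760} + \frac{153369}{9615}\right) = -8 + \left(181728 \cdot \frac{1}{2760} + 153369 \cdot \frac{1}{9615}\right) = -8 + \left(\frac{7572}{115} + \frac{51123}{3205}\right) = -8 + \frac{6029481}{73715} = \frac{5439761}{73715} \approx 73.794$)
$\sqrt{\left(P{\left(150 - -47 \right)} - A\right) + d} = \sqrt{\left(439 - -78674\right) + \frac{5439761}{73715}} = \sqrt{\left(439 + 78674\right) + \frac{5439761}{73715}} = \sqrt{79113 + \frac{5439761}{73715}} = \sqrt{\frac{5837254556}{73715}} = \frac{14 \sqrt{2195373569365}}{73715}$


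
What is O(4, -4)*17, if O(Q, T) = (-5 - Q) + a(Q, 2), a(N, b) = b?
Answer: -119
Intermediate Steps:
O(Q, T) = -3 - Q (O(Q, T) = (-5 - Q) + 2 = -3 - Q)
O(4, -4)*17 = (-3 - 1*4)*17 = (-3 - 4)*17 = -7*17 = -119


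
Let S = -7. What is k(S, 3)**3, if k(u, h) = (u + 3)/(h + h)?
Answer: -8/27 ≈ -0.29630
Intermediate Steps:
k(u, h) = (3 + u)/(2*h) (k(u, h) = (3 + u)/((2*h)) = (3 + u)*(1/(2*h)) = (3 + u)/(2*h))
k(S, 3)**3 = ((1/2)*(3 - 7)/3)**3 = ((1/2)*(1/3)*(-4))**3 = (-2/3)**3 = -8/27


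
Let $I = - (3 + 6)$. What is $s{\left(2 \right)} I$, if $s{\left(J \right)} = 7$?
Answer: $-63$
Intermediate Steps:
$I = -9$ ($I = \left(-1\right) 9 = -9$)
$s{\left(2 \right)} I = 7 \left(-9\right) = -63$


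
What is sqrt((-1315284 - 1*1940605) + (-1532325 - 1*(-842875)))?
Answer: 3*I*sqrt(438371) ≈ 1986.3*I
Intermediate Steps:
sqrt((-1315284 - 1*1940605) + (-1532325 - 1*(-842875))) = sqrt((-1315284 - 1940605) + (-1532325 + 842875)) = sqrt(-3255889 - 689450) = sqrt(-3945339) = 3*I*sqrt(438371)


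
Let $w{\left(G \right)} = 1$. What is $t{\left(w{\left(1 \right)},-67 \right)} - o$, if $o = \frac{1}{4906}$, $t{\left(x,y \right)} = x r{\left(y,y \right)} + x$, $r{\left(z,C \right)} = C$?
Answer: $- \frac{323797}{4906} \approx -66.0$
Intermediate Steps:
$t{\left(x,y \right)} = x + x y$ ($t{\left(x,y \right)} = x y + x = x + x y$)
$o = \frac{1}{4906} \approx 0.00020383$
$t{\left(w{\left(1 \right)},-67 \right)} - o = 1 \left(1 - 67\right) - \frac{1}{4906} = 1 \left(-66\right) - \frac{1}{4906} = -66 - \frac{1}{4906} = - \frac{323797}{4906}$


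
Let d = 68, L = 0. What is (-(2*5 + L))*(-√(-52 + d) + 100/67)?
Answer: 1680/67 ≈ 25.075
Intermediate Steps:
(-(2*5 + L))*(-√(-52 + d) + 100/67) = (-(2*5 + 0))*(-√(-52 + 68) + 100/67) = (-(10 + 0))*(-√16 + 100*(1/67)) = (-1*10)*(-1*4 + 100/67) = -10*(-4 + 100/67) = -10*(-168/67) = 1680/67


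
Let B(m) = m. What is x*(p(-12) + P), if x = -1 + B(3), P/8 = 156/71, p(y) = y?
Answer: 792/71 ≈ 11.155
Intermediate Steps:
P = 1248/71 (P = 8*(156/71) = 1248/71 ≈ 17.577)
x = 2 (x = -1 + 3 = 2)
x*(p(-12) + P) = 2*(-12 + 1248/71) = 2*(396/71) = 792/71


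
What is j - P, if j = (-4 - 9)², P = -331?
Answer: 500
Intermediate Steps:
j = 169 (j = (-13)² = 169)
j - P = 169 - 1*(-331) = 169 + 331 = 500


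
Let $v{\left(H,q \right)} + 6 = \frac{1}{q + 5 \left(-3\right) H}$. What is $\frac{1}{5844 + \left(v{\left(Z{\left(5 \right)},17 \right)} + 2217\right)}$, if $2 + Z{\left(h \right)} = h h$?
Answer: $\frac{328}{2642039} \approx 0.00012415$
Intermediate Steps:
$Z{\left(h \right)} = -2 + h^{2}$ ($Z{\left(h \right)} = -2 + h h = -2 + h^{2}$)
$v{\left(H,q \right)} = -6 + \frac{1}{q - 15 H}$ ($v{\left(H,q \right)} = -6 + \frac{1}{q + 5 \left(-3\right) H} = -6 + \frac{1}{q - 15 H}$)
$\frac{1}{5844 + \left(v{\left(Z{\left(5 \right)},17 \right)} + 2217\right)} = \frac{1}{5844 + \left(\frac{-1 - 90 \left(-2 + 5^{2}\right) + 6 \cdot 17}{\left(-1\right) 17 + 15 \left(-2 + 5^{2}\right)} + 2217\right)} = \frac{1}{5844 + \left(\frac{-1 - 90 \left(-2 + 25\right) + 102}{-17 + 15 \left(-2 + 25\right)} + 2217\right)} = \frac{1}{5844 + \left(\frac{-1 - 2070 + 102}{-17 + 15 \cdot 23} + 2217\right)} = \frac{1}{5844 + \left(\frac{-1 - 2070 + 102}{-17 + 345} + 2217\right)} = \frac{1}{5844 + \left(\frac{1}{328} \left(-1969\right) + 2217\right)} = \frac{1}{5844 + \left(- \frac{1969}{328} + 2217\right)} = \frac{1}{5844 + \frac{725207}{328}} = \frac{1}{\frac{2642039}{328}} = \frac{328}{2642039}$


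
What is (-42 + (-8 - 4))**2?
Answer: 2916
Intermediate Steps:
(-42 + (-8 - 4))**2 = (-42 - 12)**2 = (-54)**2 = 2916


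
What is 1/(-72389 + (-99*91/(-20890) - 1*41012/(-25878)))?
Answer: -270295710/19565891213399 ≈ -1.3815e-5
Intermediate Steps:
1/(-72389 + (-99*91/(-20890) - 1*41012/(-25878))) = 1/(-72389 + (-9009*(-1/20890) - 41012*(-1/25878))) = 1/(-72389 + (9009/20890 + 20506/12939)) = 1/(-72389 + 544937791/270295710) = 1/(-19565891213399/270295710) = -270295710/19565891213399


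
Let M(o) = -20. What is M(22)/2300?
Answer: -1/115 ≈ -0.0086956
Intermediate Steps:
M(22)/2300 = -20/2300 = -20*1/2300 = -1/115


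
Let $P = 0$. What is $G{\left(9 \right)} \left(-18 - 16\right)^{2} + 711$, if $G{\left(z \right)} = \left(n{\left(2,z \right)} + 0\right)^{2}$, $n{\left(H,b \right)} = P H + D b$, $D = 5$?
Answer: $2341611$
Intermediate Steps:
$n{\left(H,b \right)} = 5 b$ ($n{\left(H,b \right)} = 0 H + 5 b = 0 + 5 b = 5 b$)
$G{\left(z \right)} = 25 z^{2}$ ($G{\left(z \right)} = \left(5 z + 0\right)^{2} = \left(5 z\right)^{2} = 25 z^{2}$)
$G{\left(9 \right)} \left(-18 - 16\right)^{2} + 711 = 25 \cdot 9^{2} \left(-18 - 16\right)^{2} + 711 = 25 \cdot 81 \left(-34\right)^{2} + 711 = 2025 \cdot 1156 + 711 = 2340900 + 711 = 2341611$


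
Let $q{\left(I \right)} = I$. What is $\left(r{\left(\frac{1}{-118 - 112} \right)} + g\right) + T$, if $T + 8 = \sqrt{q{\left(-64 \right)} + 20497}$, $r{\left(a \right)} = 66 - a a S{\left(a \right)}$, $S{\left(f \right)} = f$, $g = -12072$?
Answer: $- \frac{146174337999}{12167000} + 7 \sqrt{417} \approx -11871.0$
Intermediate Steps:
$r{\left(a \right)} = 66 - a^{3}$ ($r{\left(a \right)} = 66 - a a a = 66 - a^{2} a = 66 - a^{3}$)
$T = -8 + 7 \sqrt{417}$ ($T = -8 + \sqrt{-64 + 20497} = -8 + \sqrt{20433} = -8 + 7 \sqrt{417} \approx 134.94$)
$\left(r{\left(\frac{1}{-118 - 112} \right)} + g\right) + T = \left(\left(66 - \left(\frac{1}{-118 - 112}\right)^{3}\right) - 12072\right) - \left(8 - 7 \sqrt{417}\right) = \left(\left(66 - \left(\frac{1}{-230}\right)^{3}\right) - 12072\right) - \left(8 - 7 \sqrt{417}\right) = \left(\left(66 - \left(- \frac{1}{230}\right)^{3}\right) - 12072\right) - \left(8 - 7 \sqrt{417}\right) = \left(\left(66 - - \frac{1}{12167000}\right) - 12072\right) - \left(8 - 7 \sqrt{417}\right) = \left(\left(66 + \frac{1}{12167000}\right) - 12072\right) - \left(8 - 7 \sqrt{417}\right) = \left(\frac{803022001}{12167000} - 12072\right) - \left(8 - 7 \sqrt{417}\right) = - \frac{146077001999}{12167000} - \left(8 - 7 \sqrt{417}\right) = - \frac{146174337999}{12167000} + 7 \sqrt{417}$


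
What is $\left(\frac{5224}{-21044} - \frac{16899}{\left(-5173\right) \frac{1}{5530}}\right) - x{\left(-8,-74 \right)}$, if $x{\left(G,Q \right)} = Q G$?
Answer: $\frac{67932865308}{3887879} \approx 17473.0$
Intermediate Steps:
$x{\left(G,Q \right)} = G Q$
$\left(\frac{5224}{-21044} - \frac{16899}{\left(-5173\right) \frac{1}{5530}}\right) - x{\left(-8,-74 \right)} = \left(\frac{5224}{-21044} - \frac{16899}{\left(-5173\right) \frac{1}{5530}}\right) - \left(-8\right) \left(-74\right) = \left(5224 \left(- \frac{1}{21044}\right) - \frac{16899}{\left(-5173\right) \frac{1}{5530}}\right) - 592 = \left(- \frac{1306}{5261} - \frac{16899}{- \frac{739}{790}}\right) - 592 = \left(- \frac{1306}{5261} - - \frac{13350210}{739}\right) - 592 = \left(- \frac{1306}{5261} + \frac{13350210}{739}\right) - 592 = \frac{70234489676}{3887879} - 592 = \frac{67932865308}{3887879}$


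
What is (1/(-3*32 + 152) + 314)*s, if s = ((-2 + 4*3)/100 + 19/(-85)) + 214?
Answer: 127874603/1904 ≈ 67161.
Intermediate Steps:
s = 36359/170 (s = ((-2 + 12)*(1/100) + 19*(-1/85)) + 214 = (10*(1/100) - 19/85) + 214 = (1/10 - 19/85) + 214 = -21/170 + 214 = 36359/170 ≈ 213.88)
(1/(-3*32 + 152) + 314)*s = (1/(-3*32 + 152) + 314)*(36359/170) = (1/(-96 + 152) + 314)*(36359/170) = (1/56 + 314)*(36359/170) = (17585/56)*(36359/170) = 127874603/1904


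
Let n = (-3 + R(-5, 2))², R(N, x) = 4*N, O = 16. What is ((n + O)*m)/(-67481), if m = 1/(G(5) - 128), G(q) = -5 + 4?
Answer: 545/8705049 ≈ 6.2607e-5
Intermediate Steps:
G(q) = -1
m = -1/129 (m = 1/(-1 - 128) = 1/(-129) = -1/129 ≈ -0.0077519)
n = 529 (n = (-3 + 4*(-5))² = (-3 - 20)² = (-23)² = 529)
((n + O)*m)/(-67481) = ((529 + 16)*(-1/129))/(-67481) = (545*(-1/129))*(-1/67481) = -545/129*(-1/67481) = 545/8705049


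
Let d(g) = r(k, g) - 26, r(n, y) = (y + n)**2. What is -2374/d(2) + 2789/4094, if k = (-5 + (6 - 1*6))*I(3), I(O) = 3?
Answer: -9320329/585442 ≈ -15.920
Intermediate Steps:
k = -15 (k = (-5 + (6 - 1*6))*3 = (-5 + (6 - 6))*3 = (-5 + 0)*3 = -5*3 = -15)
r(n, y) = (n + y)**2
d(g) = -26 + (-15 + g)**2 (d(g) = (-15 + g)**2 - 26 = -26 + (-15 + g)**2)
-2374/d(2) + 2789/4094 = -2374/(-26 + (-15 + 2)**2) + 2789/4094 = -2374/(-26 + (-13)**2) + 2789*(1/4094) = -2374/(-26 + 169) + 2789/4094 = -2374/143 + 2789/4094 = -9320329/585442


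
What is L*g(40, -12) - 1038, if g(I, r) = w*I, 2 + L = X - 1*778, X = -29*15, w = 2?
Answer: -98238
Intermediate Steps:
X = -435
L = -1215 (L = -2 + (-435 - 1*778) = -2 + (-435 - 778) = -2 - 1213 = -1215)
g(I, r) = 2*I
L*g(40, -12) - 1038 = -2430*40 - 1038 = -1215*80 - 1038 = -97200 - 1038 = -98238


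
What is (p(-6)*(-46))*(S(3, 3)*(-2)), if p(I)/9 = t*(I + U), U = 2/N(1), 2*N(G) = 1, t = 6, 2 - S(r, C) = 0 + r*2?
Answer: 39744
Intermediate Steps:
S(r, C) = 2 - 2*r (S(r, C) = 2 - (0 + r*2) = 2 - (0 + 2*r) = 2 - 2*r)
N(G) = ½ (N(G) = (½)*1 = ½)
U = 4 (U = 2/(½) = 2*2 = 4)
p(I) = 216 + 54*I (p(I) = 9*(6*(I + 4)) = 9*(6*(4 + I)) = 9*(24 + 6*I) = 216 + 54*I)
(p(-6)*(-46))*(S(3, 3)*(-2)) = ((216 + 54*(-6))*(-46))*((2 - 2*3)*(-2)) = ((216 - 324)*(-46))*((2 - 6)*(-2)) = (-108*(-46))*(-4*(-2)) = 4968*8 = 39744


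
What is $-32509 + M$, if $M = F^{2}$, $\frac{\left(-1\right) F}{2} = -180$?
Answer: $97091$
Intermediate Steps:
$F = 360$ ($F = \left(-2\right) \left(-180\right) = 360$)
$M = 129600$ ($M = 360^{2} = 129600$)
$-32509 + M = -32509 + 129600 = 97091$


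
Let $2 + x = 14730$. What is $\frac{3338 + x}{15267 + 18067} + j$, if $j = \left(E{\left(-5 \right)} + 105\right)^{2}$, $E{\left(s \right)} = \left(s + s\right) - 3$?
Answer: $\frac{141078521}{16667} \approx 8464.5$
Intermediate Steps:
$E{\left(s \right)} = -3 + 2 s$ ($E{\left(s \right)} = 2 s - 3 = -3 + 2 s$)
$x = 14728$ ($x = -2 + 14730 = 14728$)
$j = 8464$ ($j = \left(\left(-3 + 2 \left(-5\right)\right) + 105\right)^{2} = \left(\left(-3 - 10\right) + 105\right)^{2} = \left(-13 + 105\right)^{2} = 92^{2} = 8464$)
$\frac{3338 + x}{15267 + 18067} + j = \frac{3338 + 14728}{15267 + 18067} + 8464 = \frac{18066}{33334} + 8464 = 18066 \cdot \frac{1}{33334} + 8464 = \frac{9033}{16667} + 8464 = \frac{141078521}{16667}$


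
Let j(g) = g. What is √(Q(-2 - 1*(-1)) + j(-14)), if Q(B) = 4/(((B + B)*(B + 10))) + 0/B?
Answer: 8*I*√2/3 ≈ 3.7712*I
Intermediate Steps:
Q(B) = 2/(B*(10 + B)) (Q(B) = 4/(((2*B)*(10 + B))) + 0 = 4/((2*B*(10 + B))) + 0 = 4*(1/(2*B*(10 + B))) + 0 = 2/(B*(10 + B)) + 0 = 2/(B*(10 + B)))
√(Q(-2 - 1*(-1)) + j(-14)) = √(2/((-2 - 1*(-1))*(10 + (-2 - 1*(-1)))) - 14) = √(2/((-2 + 1)*(10 + (-2 + 1))) - 14) = √(2/(-1*(10 - 1)) - 14) = √(2*(-1)/9 - 14) = √(2*(-1)*(⅑) - 14) = √(-2/9 - 14) = √(-128/9) = 8*I*√2/3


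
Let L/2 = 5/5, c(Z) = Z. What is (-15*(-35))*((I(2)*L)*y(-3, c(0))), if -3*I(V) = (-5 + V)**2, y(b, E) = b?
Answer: 9450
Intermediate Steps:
L = 2 (L = 2*(5/5) = 2*(5*(1/5)) = 2*1 = 2)
I(V) = -(-5 + V)**2/3
(-15*(-35))*((I(2)*L)*y(-3, c(0))) = (-15*(-35))*((-(-5 + 2)**2/3*2)*(-3)) = 525*((-1/3*(-3)**2*2)*(-3)) = 525*((-1/3*9*2)*(-3)) = 525*(-3*2*(-3)) = 525*(-6*(-3)) = 525*18 = 9450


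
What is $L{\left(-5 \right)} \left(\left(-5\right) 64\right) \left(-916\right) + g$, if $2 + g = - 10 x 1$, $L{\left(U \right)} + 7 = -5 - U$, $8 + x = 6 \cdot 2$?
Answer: $-2051882$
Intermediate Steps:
$x = 4$ ($x = -8 + 6 \cdot 2 = -8 + 12 = 4$)
$L{\left(U \right)} = -12 - U$ ($L{\left(U \right)} = -7 - \left(5 + U\right) = -12 - U$)
$g = -42$ ($g = -2 + \left(-10\right) 4 \cdot 1 = -2 - 40 = -42$)
$L{\left(-5 \right)} \left(\left(-5\right) 64\right) \left(-916\right) + g = \left(-12 - -5\right) \left(\left(-5\right) 64\right) \left(-916\right) - 42 = \left(-12 + 5\right) \left(-320\right) \left(-916\right) - 42 = \left(-7\right) \left(-320\right) \left(-916\right) - 42 = 2240 \left(-916\right) - 42 = -2051840 - 42 = -2051882$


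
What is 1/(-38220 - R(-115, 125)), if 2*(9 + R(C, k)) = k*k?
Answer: -2/92047 ≈ -2.1728e-5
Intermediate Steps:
R(C, k) = -9 + k²/2 (R(C, k) = -9 + (k*k)/2 = -9 + k²/2)
1/(-38220 - R(-115, 125)) = 1/(-38220 - (-9 + (½)*125²)) = 1/(-38220 - (-9 + (½)*15625)) = 1/(-38220 - (-9 + 15625/2)) = 1/(-38220 - 1*15607/2) = 1/(-38220 - 15607/2) = 1/(-92047/2) = -2/92047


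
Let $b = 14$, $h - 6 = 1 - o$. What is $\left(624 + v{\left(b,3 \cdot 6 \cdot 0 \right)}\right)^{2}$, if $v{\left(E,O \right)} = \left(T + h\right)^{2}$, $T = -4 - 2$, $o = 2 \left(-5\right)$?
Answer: $555025$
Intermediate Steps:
$o = -10$
$T = -6$ ($T = -4 - 2 = -6$)
$h = 17$ ($h = 6 + \left(1 - -10\right) = 6 + \left(1 + 10\right) = 6 + 11 = 17$)
$v{\left(E,O \right)} = 121$ ($v{\left(E,O \right)} = \left(-6 + 17\right)^{2} = 11^{2} = 121$)
$\left(624 + v{\left(b,3 \cdot 6 \cdot 0 \right)}\right)^{2} = \left(624 + 121\right)^{2} = 745^{2} = 555025$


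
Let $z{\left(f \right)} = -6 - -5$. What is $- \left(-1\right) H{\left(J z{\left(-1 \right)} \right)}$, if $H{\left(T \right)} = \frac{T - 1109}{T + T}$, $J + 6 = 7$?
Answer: $555$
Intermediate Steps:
$J = 1$ ($J = -6 + 7 = 1$)
$z{\left(f \right)} = -1$ ($z{\left(f \right)} = -6 + 5 = -1$)
$H{\left(T \right)} = \frac{-1109 + T}{2 T}$
$- \left(-1\right) H{\left(J z{\left(-1 \right)} \right)} = - \left(-1\right) \frac{-1109 + 1 \left(-1\right)}{2 \cdot 1 \left(-1\right)} = - \left(-1\right) \frac{-1109 - 1}{2 \left(-1\right)} = - \left(-1\right) \frac{1}{2} \left(-1\right) \left(-1110\right) = - \left(-1\right) 555 = \left(-1\right) \left(-555\right) = 555$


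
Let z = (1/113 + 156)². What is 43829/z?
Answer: 559652501/310781641 ≈ 1.8008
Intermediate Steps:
z = 310781641/12769 (z = (1/113 + 156)² = (17629/113)² = 310781641/12769 ≈ 24339.)
43829/z = 43829/(310781641/12769) = 43829*(12769/310781641) = 559652501/310781641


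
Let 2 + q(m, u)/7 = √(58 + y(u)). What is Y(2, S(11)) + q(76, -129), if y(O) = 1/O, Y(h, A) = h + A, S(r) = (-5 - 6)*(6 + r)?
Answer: -199 + 7*√965049/129 ≈ -145.69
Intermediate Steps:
S(r) = -66 - 11*r (S(r) = -11*(6 + r) = -66 - 11*r)
Y(h, A) = A + h
q(m, u) = -14 + 7*√(58 + 1/u)
Y(2, S(11)) + q(76, -129) = ((-66 - 11*11) + 2) + (-14 + 7*√(58 + 1/(-129))) = ((-66 - 121) + 2) + (-14 + 7*√(58 - 1/129)) = (-187 + 2) + (-14 + 7*√(7481/129)) = -185 + (-14 + 7*(√965049/129)) = -185 + (-14 + 7*√965049/129) = -199 + 7*√965049/129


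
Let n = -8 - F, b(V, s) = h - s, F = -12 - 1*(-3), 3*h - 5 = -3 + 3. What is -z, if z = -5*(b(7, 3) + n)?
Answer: -5/3 ≈ -1.6667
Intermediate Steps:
h = 5/3 (h = 5/3 + (-3 + 3)/3 = 5/3 + (⅓)*0 = 5/3 + 0 = 5/3 ≈ 1.6667)
F = -9 (F = -12 + 3 = -9)
b(V, s) = 5/3 - s
n = 1 (n = -8 - 1*(-9) = -8 + 9 = 1)
z = 5/3 (z = -5*((5/3 - 1*3) + 1) = -5*((5/3 - 3) + 1) = -5*(-4/3 + 1) = -5*(-⅓) = 5/3 ≈ 1.6667)
-z = -1*5/3 = -5/3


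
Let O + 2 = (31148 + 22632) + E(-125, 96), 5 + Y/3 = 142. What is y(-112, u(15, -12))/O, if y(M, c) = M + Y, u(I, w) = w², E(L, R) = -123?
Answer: 299/53655 ≈ 0.0055726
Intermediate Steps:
Y = 411 (Y = -15 + 3*142 = -15 + 426 = 411)
y(M, c) = 411 + M (y(M, c) = M + 411 = 411 + M)
O = 53655 (O = -2 + ((31148 + 22632) - 123) = -2 + (53780 - 123) = -2 + 53657 = 53655)
y(-112, u(15, -12))/O = (411 - 112)/53655 = 299*(1/53655) = 299/53655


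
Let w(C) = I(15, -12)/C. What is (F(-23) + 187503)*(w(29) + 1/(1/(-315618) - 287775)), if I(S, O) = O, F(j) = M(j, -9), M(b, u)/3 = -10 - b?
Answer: -204408175739903028/2633982128579 ≈ -77604.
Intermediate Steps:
M(b, u) = -30 - 3*b (M(b, u) = 3*(-10 - b) = -30 - 3*b)
F(j) = -30 - 3*j
w(C) = -12/C
(F(-23) + 187503)*(w(29) + 1/(1/(-315618) - 287775)) = ((-30 - 3*(-23)) + 187503)*(-12/29 + 1/(1/(-315618) - 287775)) = ((-30 + 69) + 187503)*(-12*1/29 + 1/(-1/315618 - 287775)) = (39 + 187503)*(-12/29 + 1/(-90826969951/315618)) = 187542*(-12/29 - 315618/90826969951) = 187542*(-1089932792334/2633982128579) = -204408175739903028/2633982128579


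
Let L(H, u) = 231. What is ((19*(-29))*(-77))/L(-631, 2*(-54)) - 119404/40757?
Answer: 22098895/122271 ≈ 180.74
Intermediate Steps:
((19*(-29))*(-77))/L(-631, 2*(-54)) - 119404/40757 = ((19*(-29))*(-77))/231 - 119404/40757 = -551*(-77)*(1/231) - 119404*1/40757 = 42427*(1/231) - 119404/40757 = 551/3 - 119404/40757 = 22098895/122271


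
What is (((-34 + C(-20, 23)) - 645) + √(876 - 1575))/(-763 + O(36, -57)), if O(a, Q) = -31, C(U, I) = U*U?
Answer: 279/794 - I*√699/794 ≈ 0.35139 - 0.033298*I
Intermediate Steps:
C(U, I) = U²
(((-34 + C(-20, 23)) - 645) + √(876 - 1575))/(-763 + O(36, -57)) = (((-34 + (-20)²) - 645) + √(876 - 1575))/(-763 - 31) = (((-34 + 400) - 645) + √(-699))/(-794) = ((366 - 645) + I*√699)*(-1/794) = (-279 + I*√699)*(-1/794) = 279/794 - I*√699/794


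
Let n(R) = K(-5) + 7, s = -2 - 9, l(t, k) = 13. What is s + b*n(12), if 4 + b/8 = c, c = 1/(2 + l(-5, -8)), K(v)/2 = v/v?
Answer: -1471/5 ≈ -294.20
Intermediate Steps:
s = -11
K(v) = 2 (K(v) = 2*(v/v) = 2*1 = 2)
n(R) = 9 (n(R) = 2 + 7 = 9)
c = 1/15 (c = 1/(2 + 13) = 1/15 ≈ 0.066667)
b = -472/15 (b = -32 + 8*(1/15) = -32 + 8/15 = -472/15 ≈ -31.467)
s + b*n(12) = -11 - 472/15*9 = -11 - 1416/5 = -1471/5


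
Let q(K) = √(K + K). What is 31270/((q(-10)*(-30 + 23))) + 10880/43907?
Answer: 10880/43907 + 3127*I*√5/7 ≈ 0.2478 + 998.88*I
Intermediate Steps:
q(K) = √2*√K (q(K) = √(2*K) = √2*√K)
31270/((q(-10)*(-30 + 23))) + 10880/43907 = 31270/(((√2*√(-10))*(-30 + 23))) + 10880/43907 = 31270/(((√2*(I*√10))*(-7))) + 10880*(1/43907) = 31270/(((2*I*√5)*(-7))) + 10880/43907 = 31270/((-14*I*√5)) + 10880/43907 = 31270*(I*√5/70) + 10880/43907 = 3127*I*√5/7 + 10880/43907 = 10880/43907 + 3127*I*√5/7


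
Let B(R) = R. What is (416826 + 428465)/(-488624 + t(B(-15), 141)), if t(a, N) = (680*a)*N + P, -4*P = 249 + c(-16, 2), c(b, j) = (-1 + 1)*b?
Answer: -198892/453385 ≈ -0.43868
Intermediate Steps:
c(b, j) = 0 (c(b, j) = 0*b = 0)
P = -249/4 (P = -(249 + 0)/4 = -¼*249 = -249/4 ≈ -62.250)
t(a, N) = -249/4 + 680*N*a (t(a, N) = (680*a)*N - 249/4 = 680*N*a - 249/4 = -249/4 + 680*N*a)
(416826 + 428465)/(-488624 + t(B(-15), 141)) = (416826 + 428465)/(-488624 + (-249/4 + 680*141*(-15))) = 845291/(-488624 + (-249/4 - 1438200)) = 845291/(-488624 - 5753049/4) = 845291/(-7707545/4) = 845291*(-4/7707545) = -198892/453385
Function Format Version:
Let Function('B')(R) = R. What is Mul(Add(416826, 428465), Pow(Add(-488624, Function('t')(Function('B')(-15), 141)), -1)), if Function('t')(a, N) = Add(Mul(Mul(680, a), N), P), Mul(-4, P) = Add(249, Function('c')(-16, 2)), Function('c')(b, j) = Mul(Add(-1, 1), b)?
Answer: Rational(-198892, 453385) ≈ -0.43868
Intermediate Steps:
Function('c')(b, j) = 0 (Function('c')(b, j) = Mul(0, b) = 0)
P = Rational(-249, 4) (P = Mul(Rational(-1, 4), Add(249, 0)) = Mul(Rational(-1, 4), 249) = Rational(-249, 4) ≈ -62.250)
Function('t')(a, N) = Add(Rational(-249, 4), Mul(680, N, a)) (Function('t')(a, N) = Add(Mul(Mul(680, a), N), Rational(-249, 4)) = Add(Mul(680, N, a), Rational(-249, 4)) = Add(Rational(-249, 4), Mul(680, N, a)))
Mul(Add(416826, 428465), Pow(Add(-488624, Function('t')(Function('B')(-15), 141)), -1)) = Mul(Add(416826, 428465), Pow(Add(-488624, Add(Rational(-249, 4), Mul(680, 141, -15))), -1)) = Mul(845291, Pow(Add(-488624, Add(Rational(-249, 4), -1438200)), -1)) = Mul(845291, Pow(Add(-488624, Rational(-5753049, 4)), -1)) = Mul(845291, Pow(Rational(-7707545, 4), -1)) = Mul(845291, Rational(-4, 7707545)) = Rational(-198892, 453385)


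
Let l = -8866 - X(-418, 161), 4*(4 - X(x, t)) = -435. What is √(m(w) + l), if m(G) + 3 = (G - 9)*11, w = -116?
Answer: 3*I*√4603/2 ≈ 101.77*I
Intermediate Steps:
X(x, t) = 451/4 (X(x, t) = 4 - ¼*(-435) = 4 + 435/4 = 451/4)
m(G) = -102 + 11*G (m(G) = -3 + (G - 9)*11 = -3 + (-9 + G)*11 = -3 + (-99 + 11*G) = -102 + 11*G)
l = -35915/4 (l = -8866 - 1*451/4 = -8866 - 451/4 = -35915/4 ≈ -8978.8)
√(m(w) + l) = √((-102 + 11*(-116)) - 35915/4) = √((-102 - 1276) - 35915/4) = √(-1378 - 35915/4) = √(-41427/4) = 3*I*√4603/2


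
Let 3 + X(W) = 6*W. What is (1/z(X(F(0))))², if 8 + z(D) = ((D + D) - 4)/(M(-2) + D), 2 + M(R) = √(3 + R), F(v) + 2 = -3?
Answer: 289/10201 ≈ 0.028331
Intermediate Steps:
F(v) = -5 (F(v) = -2 - 3 = -5)
X(W) = -3 + 6*W
M(R) = -2 + √(3 + R)
z(D) = -8 + (-4 + 2*D)/(-1 + D) (z(D) = -8 + ((D + D) - 4)/((-2 + √(3 - 2)) + D) = -8 + (2*D - 4)/((-2 + √1) + D) = -8 + (-4 + 2*D)/((-2 + 1) + D) = -8 + (-4 + 2*D)/(-1 + D))
(1/z(X(F(0))))² = (1/(2*(2 - 3*(-3 + 6*(-5)))/(-1 + (-3 + 6*(-5)))))² = (1/(2*(2 - 3*(-3 - 30))/(-1 + (-3 - 30))))² = (1/(2*(2 - 3*(-33))/(-1 - 33)))² = (1/(2*(2 + 99)/(-34)))² = (1/(2*(-1/34)*101))² = (1/(-101/17))² = (-17/101)² = 289/10201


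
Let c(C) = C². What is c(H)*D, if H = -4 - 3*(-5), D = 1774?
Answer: 214654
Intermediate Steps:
H = 11 (H = -4 + 15 = 11)
c(H)*D = 11²*1774 = 121*1774 = 214654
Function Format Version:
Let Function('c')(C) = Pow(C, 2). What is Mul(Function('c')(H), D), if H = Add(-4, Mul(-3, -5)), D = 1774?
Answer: 214654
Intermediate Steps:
H = 11 (H = Add(-4, 15) = 11)
Mul(Function('c')(H), D) = Mul(Pow(11, 2), 1774) = Mul(121, 1774) = 214654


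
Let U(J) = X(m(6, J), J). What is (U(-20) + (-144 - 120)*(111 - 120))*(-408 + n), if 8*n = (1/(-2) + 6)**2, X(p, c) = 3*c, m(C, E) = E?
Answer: -7489365/8 ≈ -9.3617e+5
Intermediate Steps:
n = 121/32 (n = (1/(-2) + 6)**2/8 = (-1/2 + 6)**2/8 = (11/2)**2/8 = (1/8)*(121/4) = 121/32 ≈ 3.7813)
U(J) = 3*J
(U(-20) + (-144 - 120)*(111 - 120))*(-408 + n) = (3*(-20) + (-144 - 120)*(111 - 120))*(-408 + 121/32) = (-60 - 264*(-9))*(-12935/32) = (-60 + 2376)*(-12935/32) = 2316*(-12935/32) = -7489365/8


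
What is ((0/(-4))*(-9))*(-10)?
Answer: 0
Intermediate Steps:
((0/(-4))*(-9))*(-10) = ((0*(-1/4))*(-9))*(-10) = (0*(-9))*(-10) = 0*(-10) = 0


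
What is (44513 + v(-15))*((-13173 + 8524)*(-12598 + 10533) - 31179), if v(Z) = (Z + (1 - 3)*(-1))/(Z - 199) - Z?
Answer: 45591553009515/107 ≈ 4.2609e+11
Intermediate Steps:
v(Z) = -Z + (2 + Z)/(-199 + Z) (v(Z) = (Z - 2*(-1))/(-199 + Z) - Z = (Z + 2)/(-199 + Z) - Z = (2 + Z)/(-199 + Z) - Z = -Z + (2 + Z)/(-199 + Z))
(44513 + v(-15))*((-13173 + 8524)*(-12598 + 10533) - 31179) = (44513 + (2 - 1*(-15)**2 + 200*(-15))/(-199 - 15))*((-13173 + 8524)*(-12598 + 10533) - 31179) = (44513 + (2 - 1*225 - 3000)/(-214))*(-4649*(-2065) - 31179) = (44513 - (2 - 225 - 3000)/214)*(9600185 - 31179) = (44513 - 1/214*(-3223))*9569006 = (44513 + 3223/214)*9569006 = (9529005/214)*9569006 = 45591553009515/107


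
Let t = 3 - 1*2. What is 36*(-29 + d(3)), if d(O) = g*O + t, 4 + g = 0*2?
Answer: -1440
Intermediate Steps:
t = 1 (t = 3 - 2 = 1)
g = -4 (g = -4 + 0*2 = -4 + 0 = -4)
d(O) = 1 - 4*O (d(O) = -4*O + 1 = 1 - 4*O)
36*(-29 + d(3)) = 36*(-29 + (1 - 4*3)) = 36*(-29 + (1 - 12)) = 36*(-29 - 11) = 36*(-40) = -1440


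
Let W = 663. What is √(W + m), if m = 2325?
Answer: 6*√83 ≈ 54.663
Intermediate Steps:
√(W + m) = √(663 + 2325) = √2988 = 6*√83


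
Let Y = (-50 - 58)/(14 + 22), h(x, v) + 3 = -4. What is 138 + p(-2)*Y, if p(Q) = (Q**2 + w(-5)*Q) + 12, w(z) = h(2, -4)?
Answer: 48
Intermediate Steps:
h(x, v) = -7 (h(x, v) = -3 - 4 = -7)
w(z) = -7
p(Q) = 12 + Q**2 - 7*Q (p(Q) = (Q**2 - 7*Q) + 12 = 12 + Q**2 - 7*Q)
Y = -3 (Y = -108/36 = -108*1/36 = -3)
138 + p(-2)*Y = 138 + (12 + (-2)**2 - 7*(-2))*(-3) = 138 + (12 + 4 + 14)*(-3) = 138 + 30*(-3) = 138 - 90 = 48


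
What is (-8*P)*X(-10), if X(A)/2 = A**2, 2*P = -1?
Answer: 800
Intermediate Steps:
P = -1/2 (P = (1/2)*(-1) = -1/2 ≈ -0.50000)
X(A) = 2*A**2
(-8*P)*X(-10) = (-8*(-1/2))*(2*(-10)**2) = 4*(2*100) = 4*200 = 800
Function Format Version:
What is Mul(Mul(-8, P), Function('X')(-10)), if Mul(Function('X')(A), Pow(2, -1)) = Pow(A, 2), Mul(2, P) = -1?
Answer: 800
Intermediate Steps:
P = Rational(-1, 2) (P = Mul(Rational(1, 2), -1) = Rational(-1, 2) ≈ -0.50000)
Function('X')(A) = Mul(2, Pow(A, 2))
Mul(Mul(-8, P), Function('X')(-10)) = Mul(Mul(-8, Rational(-1, 2)), Mul(2, Pow(-10, 2))) = Mul(4, Mul(2, 100)) = Mul(4, 200) = 800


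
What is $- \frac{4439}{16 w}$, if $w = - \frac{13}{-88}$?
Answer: $- \frac{48829}{26} \approx -1878.0$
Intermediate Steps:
$w = \frac{13}{88}$ ($w = \left(-13\right) \left(- \frac{1}{88}\right) = \frac{13}{88} \approx 0.14773$)
$- \frac{4439}{16 w} = - \frac{4439}{16 \cdot \frac{13}{88}} = - \frac{4439}{\frac{26}{11}} = \left(-4439\right) \frac{11}{26} = - \frac{48829}{26}$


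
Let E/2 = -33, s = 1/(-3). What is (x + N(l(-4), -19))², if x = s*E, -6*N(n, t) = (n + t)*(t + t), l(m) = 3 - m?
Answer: 2916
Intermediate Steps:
s = -⅓ ≈ -0.33333
E = -66 (E = 2*(-33) = -66)
N(n, t) = -t*(n + t)/3 (N(n, t) = -(n + t)*(t + t)/6 = -(n + t)*2*t/6 = -t*(n + t)/3)
x = 22 (x = -⅓*(-66) = 22)
(x + N(l(-4), -19))² = (22 - ⅓*(-19)*((3 - 1*(-4)) - 19))² = (22 - ⅓*(-19)*((3 + 4) - 19))² = (22 - ⅓*(-19)*(7 - 19))² = (22 - ⅓*(-19)*(-12))² = (22 - 76)² = (-54)² = 2916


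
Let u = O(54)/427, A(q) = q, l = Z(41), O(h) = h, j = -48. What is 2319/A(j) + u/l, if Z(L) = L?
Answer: -13532047/280112 ≈ -48.309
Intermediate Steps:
l = 41
u = 54/427 ≈ 0.12646
2319/A(j) + u/l = 2319/(-48) + (54/427)/41 = 2319*(-1/48) + (54/427)*(1/41) = -773/16 + 54/17507 = -13532047/280112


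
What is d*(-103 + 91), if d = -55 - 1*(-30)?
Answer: 300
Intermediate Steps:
d = -25 (d = -55 + 30 = -25)
d*(-103 + 91) = -25*(-103 + 91) = -25*(-12) = 300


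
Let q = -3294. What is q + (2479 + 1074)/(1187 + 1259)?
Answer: -8053571/2446 ≈ -3292.5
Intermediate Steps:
q + (2479 + 1074)/(1187 + 1259) = -3294 + (2479 + 1074)/(1187 + 1259) = -3294 + 3553/2446 = -8053571/2446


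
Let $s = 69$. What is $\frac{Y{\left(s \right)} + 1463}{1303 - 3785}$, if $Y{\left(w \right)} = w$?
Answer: $- \frac{766}{1241} \approx -0.61724$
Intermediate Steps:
$\frac{Y{\left(s \right)} + 1463}{1303 - 3785} = \frac{69 + 1463}{1303 - 3785} = \frac{1532}{-2482} = 1532 \left(- \frac{1}{2482}\right) = - \frac{766}{1241}$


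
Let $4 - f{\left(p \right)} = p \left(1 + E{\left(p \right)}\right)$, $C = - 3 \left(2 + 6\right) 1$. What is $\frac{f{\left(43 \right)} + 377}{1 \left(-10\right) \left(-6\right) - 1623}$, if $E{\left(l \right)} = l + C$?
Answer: $\frac{479}{1563} \approx 0.30646$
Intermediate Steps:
$C = -24$ ($C = \left(-3\right) 8 \cdot 1 = \left(-24\right) 1 = -24$)
$E{\left(l \right)} = -24 + l$ ($E{\left(l \right)} = l - 24 = -24 + l$)
$f{\left(p \right)} = 4 - p \left(-23 + p\right)$ ($f{\left(p \right)} = 4 - p \left(1 + \left(-24 + p\right)\right) = 4 - p \left(-23 + p\right)$)
$\frac{f{\left(43 \right)} + 377}{1 \left(-10\right) \left(-6\right) - 1623} = \frac{\left(4 - 43 - 43 \left(-24 + 43\right)\right) + 377}{1 \left(-10\right) \left(-6\right) - 1623} = \frac{\left(4 - 43 - 43 \cdot 19\right) + 377}{\left(-10\right) \left(-6\right) - 1623} = \frac{\left(4 - 43 - 817\right) + 377}{60 - 1623} = \frac{-856 + 377}{-1563} = \left(-479\right) \left(- \frac{1}{1563}\right) = \frac{479}{1563}$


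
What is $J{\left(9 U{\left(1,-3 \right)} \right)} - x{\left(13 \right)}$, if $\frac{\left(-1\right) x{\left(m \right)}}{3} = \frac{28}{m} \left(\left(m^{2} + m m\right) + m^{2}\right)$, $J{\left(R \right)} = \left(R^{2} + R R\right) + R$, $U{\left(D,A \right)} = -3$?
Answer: $4707$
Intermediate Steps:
$J{\left(R \right)} = R + 2 R^{2}$ ($J{\left(R \right)} = \left(R^{2} + R^{2}\right) + R = 2 R^{2} + R = R + 2 R^{2}$)
$x{\left(m \right)} = - 252 m$ ($x{\left(m \right)} = - 3 \frac{28}{m} \left(\left(m^{2} + m m\right) + m^{2}\right) = - 3 \frac{28}{m} \left(\left(m^{2} + m^{2}\right) + m^{2}\right) = - 3 \frac{28}{m} \left(2 m^{2} + m^{2}\right) = - 3 \frac{28}{m} 3 m^{2} = - 3 \cdot 84 m = - 252 m$)
$J{\left(9 U{\left(1,-3 \right)} \right)} - x{\left(13 \right)} = 9 \left(-3\right) \left(1 + 2 \cdot 9 \left(-3\right)\right) - \left(-252\right) 13 = - 27 \left(1 + 2 \left(-27\right)\right) - -3276 = - 27 \left(1 - 54\right) + 3276 = \left(-27\right) \left(-53\right) + 3276 = 1431 + 3276 = 4707$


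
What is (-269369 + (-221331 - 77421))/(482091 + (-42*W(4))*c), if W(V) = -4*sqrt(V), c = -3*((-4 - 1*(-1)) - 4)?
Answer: -568121/489147 ≈ -1.1615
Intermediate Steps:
c = 21 (c = -3*((-4 + 1) - 4) = -3*(-3 - 4) = -3*(-7) = 21)
(-269369 + (-221331 - 77421))/(482091 + (-42*W(4))*c) = (-269369 + (-221331 - 77421))/(482091 - (-168)*sqrt(4)*21) = (-269369 - 298752)/(482091 - (-168)*2*21) = -568121/(482091 - 42*(-8)*21) = -568121/(482091 + 336*21) = -568121/(482091 + 7056) = -568121/489147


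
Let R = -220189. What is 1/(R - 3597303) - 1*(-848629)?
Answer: 3239634418467/3817492 ≈ 8.4863e+5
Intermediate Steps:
1/(R - 3597303) - 1*(-848629) = 1/(-220189 - 3597303) - 1*(-848629) = 1/(-3817492) + 848629 = -1/3817492 + 848629 = 3239634418467/3817492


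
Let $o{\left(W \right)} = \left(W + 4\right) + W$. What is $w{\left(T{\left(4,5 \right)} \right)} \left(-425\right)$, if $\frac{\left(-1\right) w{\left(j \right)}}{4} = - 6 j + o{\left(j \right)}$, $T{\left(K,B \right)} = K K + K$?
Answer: $-129200$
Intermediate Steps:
$o{\left(W \right)} = 4 + 2 W$ ($o{\left(W \right)} = \left(4 + W\right) + W = 4 + 2 W$)
$T{\left(K,B \right)} = K + K^{2}$ ($T{\left(K,B \right)} = K^{2} + K = K + K^{2}$)
$w{\left(j \right)} = -16 + 16 j$ ($w{\left(j \right)} = - 4 \left(- 6 j + \left(4 + 2 j\right)\right) = - 4 \left(4 - 4 j\right) = -16 + 16 j$)
$w{\left(T{\left(4,5 \right)} \right)} \left(-425\right) = \left(-16 + 16 \cdot 4 \left(1 + 4\right)\right) \left(-425\right) = \left(-16 + 16 \cdot 4 \cdot 5\right) \left(-425\right) = \left(-16 + 16 \cdot 20\right) \left(-425\right) = \left(-16 + 320\right) \left(-425\right) = 304 \left(-425\right) = -129200$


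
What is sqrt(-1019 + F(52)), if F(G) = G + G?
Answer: I*sqrt(915) ≈ 30.249*I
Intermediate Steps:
F(G) = 2*G
sqrt(-1019 + F(52)) = sqrt(-1019 + 2*52) = sqrt(-1019 + 104) = sqrt(-915) = I*sqrt(915)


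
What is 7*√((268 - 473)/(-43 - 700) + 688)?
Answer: 21*√42218003/743 ≈ 183.65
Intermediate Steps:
7*√((268 - 473)/(-43 - 700) + 688) = 7*√(-205/(-743) + 688) = 7*√(-205*(-1/743) + 688) = 7*√(205/743 + 688) = 7*√(511389/743) = 7*(3*√42218003/743) = 21*√42218003/743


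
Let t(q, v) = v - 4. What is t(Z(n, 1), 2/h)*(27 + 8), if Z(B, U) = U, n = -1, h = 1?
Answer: -70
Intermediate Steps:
t(q, v) = -4 + v
t(Z(n, 1), 2/h)*(27 + 8) = (-4 + 2/1)*(27 + 8) = (-4 + 2*1)*35 = (-4 + 2)*35 = -2*35 = -70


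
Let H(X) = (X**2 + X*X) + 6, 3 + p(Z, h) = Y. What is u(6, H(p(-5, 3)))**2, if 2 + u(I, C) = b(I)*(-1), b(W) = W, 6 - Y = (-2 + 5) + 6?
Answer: 64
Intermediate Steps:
Y = -3 (Y = 6 - ((-2 + 5) + 6) = 6 - (3 + 6) = 6 - 1*9 = 6 - 9 = -3)
p(Z, h) = -6 (p(Z, h) = -3 - 3 = -6)
H(X) = 6 + 2*X**2 (H(X) = (X**2 + X**2) + 6 = 2*X**2 + 6 = 6 + 2*X**2)
u(I, C) = -2 - I (u(I, C) = -2 + I*(-1) = -2 - I)
u(6, H(p(-5, 3)))**2 = (-2 - 1*6)**2 = (-2 - 6)**2 = (-8)**2 = 64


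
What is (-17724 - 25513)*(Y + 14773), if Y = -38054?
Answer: 1006600597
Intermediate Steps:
(-17724 - 25513)*(Y + 14773) = (-17724 - 25513)*(-38054 + 14773) = -43237*(-23281) = 1006600597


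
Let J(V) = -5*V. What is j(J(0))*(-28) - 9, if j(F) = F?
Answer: -9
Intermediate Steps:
j(J(0))*(-28) - 9 = -5*0*(-28) - 9 = 0*(-28) - 9 = 0 - 9 = -9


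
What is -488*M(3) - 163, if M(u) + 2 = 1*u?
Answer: -651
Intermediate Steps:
M(u) = -2 + u (M(u) = -2 + 1*u = -2 + u)
-488*M(3) - 163 = -488*(-2 + 3) - 163 = -488*1 - 163 = -488 - 163 = -651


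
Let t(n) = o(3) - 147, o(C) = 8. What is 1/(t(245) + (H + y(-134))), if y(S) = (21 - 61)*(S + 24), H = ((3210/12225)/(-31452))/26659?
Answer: 341680138710/1455899071043203 ≈ 0.00023469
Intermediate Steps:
t(n) = -139 (t(n) = 8 - 147 = -139)
H = -107/341680138710 (H = ((3210*(1/12225))*(-1/31452))*(1/26659) = ((214/815)*(-1/31452))*(1/26659) = -107/12816690*1/26659 = -107/341680138710 ≈ -3.1316e-10)
y(S) = -960 - 40*S (y(S) = -40*(24 + S) = -960 - 40*S)
1/(t(245) + (H + y(-134))) = 1/(-139 + (-107/341680138710 + (-960 - 40*(-134)))) = 1/(-139 + (-107/341680138710 + (-960 + 5360))) = 1/(-139 + (-107/341680138710 + 4400)) = 1/(-139 + 1503392610323893/341680138710) = 1/(1455899071043203/341680138710) = 341680138710/1455899071043203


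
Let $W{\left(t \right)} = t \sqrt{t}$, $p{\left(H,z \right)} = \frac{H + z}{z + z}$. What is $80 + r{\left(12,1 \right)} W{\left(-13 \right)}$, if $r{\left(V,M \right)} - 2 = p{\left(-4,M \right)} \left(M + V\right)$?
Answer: $80 + \frac{455 i \sqrt{13}}{2} \approx 80.0 + 820.26 i$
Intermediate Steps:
$p{\left(H,z \right)} = \frac{H + z}{2 z}$
$r{\left(V,M \right)} = 2 + \frac{\left(-4 + M\right) \left(M + V\right)}{2 M}$ ($r{\left(V,M \right)} = 2 + \frac{-4 + M}{2 M} \left(M + V\right) = 2 + \frac{\left(-4 + M\right) \left(M + V\right)}{2 M}$)
$W{\left(t \right)} = t^{\frac{3}{2}}$
$80 + r{\left(12,1 \right)} W{\left(-13 \right)} = 80 + \frac{1^{2} + 12 \left(-4 + 1\right)}{2 \cdot 1} \left(-13\right)^{\frac{3}{2}} = 80 + \frac{1}{2} \cdot 1 \left(1 + 12 \left(-3\right)\right) \left(- 13 i \sqrt{13}\right) = 80 + \frac{1}{2} \cdot 1 \left(1 - 36\right) \left(- 13 i \sqrt{13}\right) = 80 + \frac{1}{2} \cdot 1 \left(-35\right) \left(- 13 i \sqrt{13}\right) = 80 - \frac{35 \left(- 13 i \sqrt{13}\right)}{2} = 80 + \frac{455 i \sqrt{13}}{2}$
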